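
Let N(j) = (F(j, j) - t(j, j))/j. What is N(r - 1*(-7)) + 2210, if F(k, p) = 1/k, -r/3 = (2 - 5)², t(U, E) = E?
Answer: 883601/400 ≈ 2209.0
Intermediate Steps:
r = -27 (r = -3*(2 - 5)² = -3*(-3)² = -3*9 = -27)
N(j) = (1/j - j)/j
N(r - 1*(-7)) + 2210 = (-1 + (-27 - 1*(-7))⁻²) + 2210 = (-1 + (-27 + 7)⁻²) + 2210 = (-1 + (-20)⁻²) + 2210 = (-1 + 1/400) + 2210 = -399/400 + 2210 = 883601/400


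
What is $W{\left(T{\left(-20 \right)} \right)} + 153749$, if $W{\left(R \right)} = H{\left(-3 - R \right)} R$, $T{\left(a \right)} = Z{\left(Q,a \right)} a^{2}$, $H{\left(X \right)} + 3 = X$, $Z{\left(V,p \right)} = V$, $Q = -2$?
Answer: $-481451$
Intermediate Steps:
$H{\left(X \right)} = -3 + X$
$T{\left(a \right)} = - 2 a^{2}$
$W{\left(R \right)} = R \left(-6 - R\right)$ ($W{\left(R \right)} = \left(-3 - \left(3 + R\right)\right) R = \left(-6 - R\right) R = R \left(-6 - R\right)$)
$W{\left(T{\left(-20 \right)} \right)} + 153749 = - - 2 \left(-20\right)^{2} \left(6 - 2 \left(-20\right)^{2}\right) + 153749 = - \left(-2\right) 400 \left(6 - 800\right) + 153749 = \left(-1\right) \left(-800\right) \left(6 - 800\right) + 153749 = \left(-1\right) \left(-800\right) \left(-794\right) + 153749 = -635200 + 153749 = -481451$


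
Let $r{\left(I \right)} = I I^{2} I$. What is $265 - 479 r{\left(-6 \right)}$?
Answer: $-620519$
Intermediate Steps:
$r{\left(I \right)} = I^{4}$ ($r{\left(I \right)} = I^{3} I = I^{4}$)
$265 - 479 r{\left(-6 \right)} = 265 - 479 \left(-6\right)^{4} = 265 - 620784 = -620519$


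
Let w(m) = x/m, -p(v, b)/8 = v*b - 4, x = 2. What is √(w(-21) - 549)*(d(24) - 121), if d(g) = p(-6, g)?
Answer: 1063*I*√242151/21 ≈ 24909.0*I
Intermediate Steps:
p(v, b) = 32 - 8*b*v (p(v, b) = -8*(v*b - 4) = -8*(b*v - 4) = -8*(-4 + b*v) = 32 - 8*b*v)
w(m) = 2/m
d(g) = 32 + 48*g (d(g) = 32 - 8*g*(-6) = 32 + 48*g)
√(w(-21) - 549)*(d(24) - 121) = √(2/(-21) - 549)*((32 + 48*24) - 121) = √(2*(-1/21) - 549)*((32 + 1152) - 121) = √(-2/21 - 549)*(1184 - 121) = √(-11531/21)*1063 = (I*√242151/21)*1063 = 1063*I*√242151/21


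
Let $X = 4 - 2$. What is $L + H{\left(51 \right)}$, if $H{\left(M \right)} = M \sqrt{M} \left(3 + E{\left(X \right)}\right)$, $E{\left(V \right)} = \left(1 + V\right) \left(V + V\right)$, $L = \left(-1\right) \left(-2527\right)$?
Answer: $2527 + 765 \sqrt{51} \approx 7990.2$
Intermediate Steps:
$L = 2527$
$X = 2$ ($X = 4 - 2 = 2$)
$E{\left(V \right)} = 2 V \left(1 + V\right)$ ($E{\left(V \right)} = \left(1 + V\right) 2 V = 2 V \left(1 + V\right)$)
$H{\left(M \right)} = 15 M^{\frac{3}{2}}$ ($H{\left(M \right)} = M \sqrt{M} \left(3 + 2 \cdot 2 \left(1 + 2\right)\right) = M^{\frac{3}{2}} \left(3 + 2 \cdot 2 \cdot 3\right) = M^{\frac{3}{2}} \left(3 + 12\right) = M^{\frac{3}{2}} \cdot 15 = 15 M^{\frac{3}{2}}$)
$L + H{\left(51 \right)} = 2527 + 15 \cdot 51^{\frac{3}{2}} = 2527 + 15 \cdot 51 \sqrt{51} = 2527 + 765 \sqrt{51}$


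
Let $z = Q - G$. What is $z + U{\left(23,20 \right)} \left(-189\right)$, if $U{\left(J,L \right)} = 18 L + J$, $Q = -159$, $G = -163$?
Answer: $-72383$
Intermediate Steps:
$U{\left(J,L \right)} = J + 18 L$
$z = 4$ ($z = -159 - -163 = -159 + 163 = 4$)
$z + U{\left(23,20 \right)} \left(-189\right) = 4 + \left(23 + 18 \cdot 20\right) \left(-189\right) = 4 + \left(23 + 360\right) \left(-189\right) = 4 + 383 \left(-189\right) = 4 - 72387 = -72383$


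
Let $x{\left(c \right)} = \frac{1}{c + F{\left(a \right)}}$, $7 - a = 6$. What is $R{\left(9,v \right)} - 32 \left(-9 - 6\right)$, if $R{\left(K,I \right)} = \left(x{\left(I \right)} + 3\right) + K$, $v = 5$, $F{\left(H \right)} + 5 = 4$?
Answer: $\frac{1969}{4} \approx 492.25$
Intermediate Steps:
$a = 1$ ($a = 7 - 6 = 1$)
$F{\left(H \right)} = -1$ ($F{\left(H \right)} = -5 + 4 = -1$)
$x{\left(c \right)} = \frac{1}{-1 + c}$ ($x{\left(c \right)} = \frac{1}{c - 1} = \frac{1}{-1 + c}$)
$R{\left(K,I \right)} = 3 + K + \frac{1}{-1 + I}$ ($R{\left(K,I \right)} = \left(\frac{1}{-1 + I} + 3\right) + K = \left(3 + \frac{1}{-1 + I}\right) + K = 3 + K + \frac{1}{-1 + I}$)
$R{\left(9,v \right)} - 32 \left(-9 - 6\right) = \frac{1 + \left(-1 + 5\right) \left(3 + 9\right)}{-1 + 5} - 32 \left(-9 - 6\right) = \frac{1 + 4 \cdot 12}{4} - -480 = \frac{1 + 48}{4} + 480 = \frac{1}{4} \cdot 49 + 480 = \frac{49}{4} + 480 = \frac{1969}{4}$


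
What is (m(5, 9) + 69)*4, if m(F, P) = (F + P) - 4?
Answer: 316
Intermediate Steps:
m(F, P) = -4 + F + P
(m(5, 9) + 69)*4 = ((-4 + 5 + 9) + 69)*4 = (10 + 69)*4 = 79*4 = 316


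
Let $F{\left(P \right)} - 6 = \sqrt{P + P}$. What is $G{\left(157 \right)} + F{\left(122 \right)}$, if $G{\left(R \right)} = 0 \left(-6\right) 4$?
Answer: $6 + 2 \sqrt{61} \approx 21.62$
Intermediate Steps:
$G{\left(R \right)} = 0$ ($G{\left(R \right)} = 0 \cdot 4 = 0$)
$F{\left(P \right)} = 6 + \sqrt{2} \sqrt{P}$ ($F{\left(P \right)} = 6 + \sqrt{P + P} = 6 + \sqrt{2 P} = 6 + \sqrt{2} \sqrt{P}$)
$G{\left(157 \right)} + F{\left(122 \right)} = 0 + \left(6 + \sqrt{2} \sqrt{122}\right) = 0 + \left(6 + 2 \sqrt{61}\right) = 6 + 2 \sqrt{61}$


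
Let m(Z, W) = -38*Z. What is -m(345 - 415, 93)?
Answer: -2660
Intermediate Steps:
-m(345 - 415, 93) = -(-38)*(345 - 415) = -(-38)*(-70) = -1*2660 = -2660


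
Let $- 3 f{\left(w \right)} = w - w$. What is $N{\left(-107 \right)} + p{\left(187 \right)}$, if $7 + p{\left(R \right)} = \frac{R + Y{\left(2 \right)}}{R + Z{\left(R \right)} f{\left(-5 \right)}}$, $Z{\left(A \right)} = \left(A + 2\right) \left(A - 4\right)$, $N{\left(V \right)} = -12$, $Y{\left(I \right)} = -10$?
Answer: $- \frac{3376}{187} \approx -18.053$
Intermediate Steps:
$f{\left(w \right)} = 0$ ($f{\left(w \right)} = - \frac{w - w}{3} = \left(- \frac{1}{3}\right) 0 = 0$)
$Z{\left(A \right)} = \left(-4 + A\right) \left(2 + A\right)$ ($Z{\left(A \right)} = \left(2 + A\right) \left(-4 + A\right) = \left(-4 + A\right) \left(2 + A\right)$)
$p{\left(R \right)} = -7 + \frac{-10 + R}{R}$ ($p{\left(R \right)} = -7 + \frac{R - 10}{R + \left(-8 + R^{2} - 2 R\right) 0} = -7 + \frac{-10 + R}{R + 0} = -7 + \frac{-10 + R}{R}$)
$N{\left(-107 \right)} + p{\left(187 \right)} = -12 - \left(6 + \frac{10}{187}\right) = -12 - \frac{1132}{187} = - \frac{3376}{187}$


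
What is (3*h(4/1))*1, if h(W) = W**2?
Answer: 48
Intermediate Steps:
(3*h(4/1))*1 = (3*(4/1)**2)*1 = (3*(4*1)**2)*1 = (3*4**2)*1 = (3*16)*1 = 48*1 = 48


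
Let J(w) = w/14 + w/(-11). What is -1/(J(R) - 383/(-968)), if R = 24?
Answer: 6776/487 ≈ 13.914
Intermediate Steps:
J(w) = -3*w/154 (J(w) = w*(1/14) + w*(-1/11) = w/14 - w/11 = -3*w/154)
-1/(J(R) - 383/(-968)) = -1/(-3/154*24 - 383/(-968)) = -1/(-36/77 - 383*(-1/968)) = -1/(-36/77 + 383/968) = -1/(-487/6776) = -1*(-6776/487) = 6776/487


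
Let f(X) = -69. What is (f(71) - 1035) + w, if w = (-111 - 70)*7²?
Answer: -9973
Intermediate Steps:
w = -8869 (w = -181*49 = -8869)
(f(71) - 1035) + w = (-69 - 1035) - 8869 = -1104 - 8869 = -9973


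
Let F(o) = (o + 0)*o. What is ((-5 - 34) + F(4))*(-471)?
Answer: 10833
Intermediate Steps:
F(o) = o**2 (F(o) = o*o = o**2)
((-5 - 34) + F(4))*(-471) = ((-5 - 34) + 4**2)*(-471) = (-39 + 16)*(-471) = -23*(-471) = 10833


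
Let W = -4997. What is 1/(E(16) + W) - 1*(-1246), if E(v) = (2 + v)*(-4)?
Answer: 6315973/5069 ≈ 1246.0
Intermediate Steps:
E(v) = -8 - 4*v
1/(E(16) + W) - 1*(-1246) = 1/((-8 - 4*16) - 4997) - 1*(-1246) = 1/((-8 - 64) - 4997) + 1246 = 1/(-72 - 4997) + 1246 = 1/(-5069) + 1246 = -1/5069 + 1246 = 6315973/5069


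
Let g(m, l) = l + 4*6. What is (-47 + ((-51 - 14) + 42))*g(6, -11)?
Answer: -910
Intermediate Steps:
g(m, l) = 24 + l (g(m, l) = l + 24 = 24 + l)
(-47 + ((-51 - 14) + 42))*g(6, -11) = (-47 + ((-51 - 14) + 42))*(24 - 11) = (-47 + (-65 + 42))*13 = (-47 - 23)*13 = -70*13 = -910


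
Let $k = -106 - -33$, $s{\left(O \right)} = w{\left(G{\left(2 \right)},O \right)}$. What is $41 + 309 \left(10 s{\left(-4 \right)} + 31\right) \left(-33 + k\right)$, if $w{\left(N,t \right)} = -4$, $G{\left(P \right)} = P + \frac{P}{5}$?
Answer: $294827$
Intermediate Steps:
$G{\left(P \right)} = \frac{6 P}{5}$ ($G{\left(P \right)} = P + P \frac{1}{5} = P + \frac{P}{5} = \frac{6 P}{5}$)
$s{\left(O \right)} = -4$
$k = -73$ ($k = -106 + 33 = -73$)
$41 + 309 \left(10 s{\left(-4 \right)} + 31\right) \left(-33 + k\right) = 41 + 309 \left(10 \left(-4\right) + 31\right) \left(-33 - 73\right) = 41 + 309 \left(-40 + 31\right) \left(-106\right) = 41 + 309 \left(\left(-9\right) \left(-106\right)\right) = 41 + 309 \cdot 954 = 41 + 294786 = 294827$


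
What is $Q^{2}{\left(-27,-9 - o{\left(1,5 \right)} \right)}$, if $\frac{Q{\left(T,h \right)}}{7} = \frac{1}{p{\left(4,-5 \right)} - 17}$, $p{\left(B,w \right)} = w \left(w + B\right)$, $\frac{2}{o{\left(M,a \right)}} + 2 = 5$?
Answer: $\frac{49}{144} \approx 0.34028$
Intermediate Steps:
$o{\left(M,a \right)} = \frac{2}{3}$ ($o{\left(M,a \right)} = \frac{2}{-2 + 5} = \frac{2}{3}$)
$p{\left(B,w \right)} = w \left(B + w\right)$
$Q{\left(T,h \right)} = - \frac{7}{12}$ ($Q{\left(T,h \right)} = \frac{7}{- 5 \left(4 - 5\right) - 17} = \frac{7}{\left(-5\right) \left(-1\right) - 17} = \frac{7}{5 - 17} = \frac{7}{-12} = 7 \left(- \frac{1}{12}\right) = - \frac{7}{12}$)
$Q^{2}{\left(-27,-9 - o{\left(1,5 \right)} \right)} = \left(- \frac{7}{12}\right)^{2} = \frac{49}{144}$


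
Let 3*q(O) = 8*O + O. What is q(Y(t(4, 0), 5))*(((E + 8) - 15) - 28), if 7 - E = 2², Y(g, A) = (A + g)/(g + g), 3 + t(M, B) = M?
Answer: -288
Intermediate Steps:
t(M, B) = -3 + M
Y(g, A) = (A + g)/(2*g) (Y(g, A) = (A + g)/((2*g)) = (A + g)*(1/(2*g)) = (A + g)/(2*g))
q(O) = 3*O (q(O) = (8*O + O)/3 = (9*O)/3 = 3*O)
E = 3 (E = 7 - 1*2² = 7 - 1*4 = 7 - 4 = 3)
q(Y(t(4, 0), 5))*(((E + 8) - 15) - 28) = (3*((5 + (-3 + 4))/(2*(-3 + 4))))*(((3 + 8) - 15) - 28) = (3*((½)*(5 + 1)/1))*((11 - 15) - 28) = (3*((½)*1*6))*(-4 - 28) = (3*3)*(-32) = 9*(-32) = -288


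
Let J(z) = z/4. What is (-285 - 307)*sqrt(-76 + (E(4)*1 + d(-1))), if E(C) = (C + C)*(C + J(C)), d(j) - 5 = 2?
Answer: -592*I*sqrt(29) ≈ -3188.0*I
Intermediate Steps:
d(j) = 7 (d(j) = 5 + 2 = 7)
J(z) = z/4 (J(z) = z*(1/4) = z/4)
E(C) = 5*C**2/2 (E(C) = (C + C)*(C + C/4) = (2*C)*(5*C/4) = 5*C**2/2)
(-285 - 307)*sqrt(-76 + (E(4)*1 + d(-1))) = (-285 - 307)*sqrt(-76 + (((5/2)*4**2)*1 + 7)) = -592*sqrt(-76 + (((5/2)*16)*1 + 7)) = -592*sqrt(-76 + (40*1 + 7)) = -592*sqrt(-76 + (40 + 7)) = -592*sqrt(-76 + 47) = -592*I*sqrt(29)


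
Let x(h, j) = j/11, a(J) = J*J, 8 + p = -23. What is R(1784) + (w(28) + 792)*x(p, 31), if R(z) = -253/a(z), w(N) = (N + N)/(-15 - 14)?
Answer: 2260551361725/1015267264 ≈ 2226.6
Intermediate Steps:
p = -31 (p = -8 - 23 = -31)
a(J) = J²
x(h, j) = j/11 (x(h, j) = j*(1/11) = j/11)
w(N) = -2*N/29 (w(N) = (2*N)/(-29) = (2*N)*(-1/29) = -2*N/29)
R(z) = -253/z²
R(1784) + (w(28) + 792)*x(p, 31) = -253/1784² + (-2/29*28 + 792)*((1/11)*31) = -253*1/3182656 + (-56/29 + 792)*(31/11) = -253/3182656 + (22912/29)*(31/11) = -253/3182656 + 710272/319 = 2260551361725/1015267264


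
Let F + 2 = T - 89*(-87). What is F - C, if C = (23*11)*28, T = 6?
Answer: 663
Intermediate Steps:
C = 7084 (C = 253*28 = 7084)
F = 7747 (F = -2 + (6 - 89*(-87)) = -2 + (6 + 7743) = -2 + 7749 = 7747)
F - C = 7747 - 1*7084 = 7747 - 7084 = 663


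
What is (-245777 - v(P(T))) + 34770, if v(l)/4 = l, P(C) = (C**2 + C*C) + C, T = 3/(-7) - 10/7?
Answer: -10340331/49 ≈ -2.1103e+5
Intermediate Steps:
T = -13/7 (T = 3*(-1/7) - 10*1/7 = -3/7 - 10/7 = -13/7 ≈ -1.8571)
P(C) = C + 2*C**2 (P(C) = (C**2 + C**2) + C = 2*C**2 + C = C + 2*C**2)
v(l) = 4*l
(-245777 - v(P(T))) + 34770 = (-245777 - 4*(-13*(1 + 2*(-13/7))/7)) + 34770 = (-245777 - 4*(-13*(1 - 26/7)/7)) + 34770 = (-245777 - 4*(-13/7*(-19/7))) + 34770 = (-245777 - 4*247/49) + 34770 = (-245777 - 1*988/49) + 34770 = (-245777 - 988/49) + 34770 = -12044061/49 + 34770 = -10340331/49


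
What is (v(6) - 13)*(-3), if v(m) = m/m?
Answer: 36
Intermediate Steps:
v(m) = 1
(v(6) - 13)*(-3) = (1 - 13)*(-3) = -12*(-3) = 36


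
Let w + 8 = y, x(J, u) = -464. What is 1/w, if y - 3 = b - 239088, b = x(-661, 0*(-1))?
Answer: -1/239557 ≈ -4.1744e-6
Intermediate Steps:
b = -464
y = -239549 (y = 3 + (-464 - 239088) = 3 - 239552 = -239549)
w = -239557 (w = -8 - 239549 = -239557)
1/w = 1/(-239557) = -1/239557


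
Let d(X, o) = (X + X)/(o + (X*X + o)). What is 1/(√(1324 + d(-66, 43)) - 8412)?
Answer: -9341526/78579446443 - √6530934898/157158892886 ≈ -0.00011939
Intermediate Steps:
d(X, o) = 2*X/(X² + 2*o) (d(X, o) = (2*X)/(o + (X² + o)) = (2*X)/(o + (o + X²)) = (2*X)/(X² + 2*o) = 2*X/(X² + 2*o))
1/(√(1324 + d(-66, 43)) - 8412) = 1/(√(1324 + 2*(-66)/((-66)² + 2*43)) - 8412) = 1/(√(1324 + 2*(-66)/(4356 + 86)) - 8412) = 1/(√(1324 + 2*(-66)/4442) - 8412) = 1/(√(1324 + 2*(-66)*(1/4442)) - 8412) = 1/(√(1324 - 66/2221) - 8412) = 1/(√(2940538/2221) - 8412) = 1/(√6530934898/2221 - 8412) = 1/(-8412 + √6530934898/2221)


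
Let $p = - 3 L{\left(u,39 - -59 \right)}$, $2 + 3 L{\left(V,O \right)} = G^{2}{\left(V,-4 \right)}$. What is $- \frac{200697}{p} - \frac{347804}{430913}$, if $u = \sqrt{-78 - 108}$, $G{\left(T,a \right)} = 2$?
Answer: $\frac{86482250753}{861826} \approx 1.0035 \cdot 10^{5}$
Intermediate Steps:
$u = i \sqrt{186}$ ($u = \sqrt{-186} = i \sqrt{186} \approx 13.638 i$)
$L{\left(V,O \right)} = \frac{2}{3}$ ($L{\left(V,O \right)} = - \frac{2}{3} + \frac{2^{2}}{3} = - \frac{2}{3} + \frac{1}{3} \cdot 4 = - \frac{2}{3} + \frac{4}{3} = \frac{2}{3}$)
$p = -2$ ($p = \left(-3\right) \frac{2}{3} = -2$)
$- \frac{200697}{p} - \frac{347804}{430913} = - \frac{200697}{-2} - \frac{347804}{430913} = \left(-200697\right) \left(- \frac{1}{2}\right) - \frac{347804}{430913} = \frac{200697}{2} - \frac{347804}{430913} = \frac{86482250753}{861826}$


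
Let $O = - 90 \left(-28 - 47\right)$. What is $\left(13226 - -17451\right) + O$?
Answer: $37427$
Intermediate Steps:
$O = 6750$ ($O = \left(-90\right) \left(-75\right) = 6750$)
$\left(13226 - -17451\right) + O = \left(13226 - -17451\right) + 6750 = \left(13226 + 17451\right) + 6750 = 30677 + 6750 = 37427$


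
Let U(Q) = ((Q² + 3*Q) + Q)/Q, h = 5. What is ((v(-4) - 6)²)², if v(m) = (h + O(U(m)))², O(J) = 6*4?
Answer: 486122700625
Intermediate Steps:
U(Q) = (Q² + 4*Q)/Q
O(J) = 24
v(m) = 841 (v(m) = (5 + 24)² = 29² = 841)
((v(-4) - 6)²)² = ((841 - 6)²)² = (835²)² = 697225² = 486122700625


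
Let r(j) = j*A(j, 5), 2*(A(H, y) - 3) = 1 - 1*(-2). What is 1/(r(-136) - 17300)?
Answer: -1/17912 ≈ -5.5828e-5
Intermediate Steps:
A(H, y) = 9/2 (A(H, y) = 3 + (1 - 1*(-2))/2 = 3 + (1 + 2)/2 = 3 + (½)*3 = 3 + 3/2 = 9/2)
r(j) = 9*j/2 (r(j) = j*(9/2) = 9*j/2)
1/(r(-136) - 17300) = 1/((9/2)*(-136) - 17300) = 1/(-612 - 17300) = 1/(-17912) = -1/17912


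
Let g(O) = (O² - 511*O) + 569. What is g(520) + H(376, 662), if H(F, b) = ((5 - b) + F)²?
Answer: 84210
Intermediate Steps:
g(O) = 569 + O² - 511*O
H(F, b) = (5 + F - b)²
g(520) + H(376, 662) = (569 + 520² - 511*520) + (5 + 376 - 1*662)² = (569 + 270400 - 265720) + (5 + 376 - 662)² = 5249 + (-281)² = 5249 + 78961 = 84210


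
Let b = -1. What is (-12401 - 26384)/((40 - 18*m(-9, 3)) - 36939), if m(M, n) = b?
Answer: 38785/36881 ≈ 1.0516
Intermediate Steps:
m(M, n) = -1
(-12401 - 26384)/((40 - 18*m(-9, 3)) - 36939) = (-12401 - 26384)/((40 - 18*(-1)) - 36939) = -38785/((40 + 18) - 36939) = -38785/(58 - 36939) = -38785/(-36881) = -38785*(-1/36881) = 38785/36881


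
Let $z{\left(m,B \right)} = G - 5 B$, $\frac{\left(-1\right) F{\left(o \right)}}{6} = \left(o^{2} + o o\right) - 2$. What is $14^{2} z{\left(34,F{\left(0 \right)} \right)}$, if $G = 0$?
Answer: $-11760$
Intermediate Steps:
$F{\left(o \right)} = 12 - 12 o^{2}$ ($F{\left(o \right)} = - 6 \left(\left(o^{2} + o o\right) - 2\right) = - 6 \left(\left(o^{2} + o^{2}\right) - 2\right) = - 6 \left(2 o^{2} - 2\right) = - 6 \left(-2 + 2 o^{2}\right) = 12 - 12 o^{2}$)
$z{\left(m,B \right)} = - 5 B$ ($z{\left(m,B \right)} = 0 - 5 B = - 5 B$)
$14^{2} z{\left(34,F{\left(0 \right)} \right)} = 14^{2} \left(- 5 \left(12 - 12 \cdot 0^{2}\right)\right) = 196 \left(- 5 \left(12 - 0\right)\right) = 196 \left(- 5 \left(12 + 0\right)\right) = 196 \left(\left(-5\right) 12\right) = 196 \left(-60\right) = -11760$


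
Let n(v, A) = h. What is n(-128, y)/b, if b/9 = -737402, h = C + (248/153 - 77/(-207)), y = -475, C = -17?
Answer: 26405/11677129371 ≈ 2.2613e-6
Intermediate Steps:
h = -52810/3519 (h = -17 + (248/153 - 77/(-207)) = -17 + (248*(1/153) - 77*(-1/207)) = -17 + (248/153 + 77/207) = -17 + 7013/3519 = -52810/3519 ≈ -15.007)
b = -6636618 (b = 9*(-737402) = -6636618)
n(v, A) = -52810/3519
n(-128, y)/b = -52810/3519/(-6636618) = -52810/3519*(-1/6636618) = 26405/11677129371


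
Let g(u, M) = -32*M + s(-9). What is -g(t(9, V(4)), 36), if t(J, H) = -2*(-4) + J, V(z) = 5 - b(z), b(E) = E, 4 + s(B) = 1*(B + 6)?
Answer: 1159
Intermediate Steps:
s(B) = 2 + B (s(B) = -4 + 1*(B + 6) = -4 + 1*(6 + B) = -4 + (6 + B) = 2 + B)
V(z) = 5 - z
t(J, H) = 8 + J
g(u, M) = -7 - 32*M (g(u, M) = -32*M + (2 - 9) = -32*M - 7 = -7 - 32*M)
-g(t(9, V(4)), 36) = -(-7 - 32*36) = -(-7 - 1152) = -1*(-1159) = 1159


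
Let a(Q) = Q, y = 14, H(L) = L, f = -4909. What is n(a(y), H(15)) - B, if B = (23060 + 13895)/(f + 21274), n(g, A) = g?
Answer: 38431/3273 ≈ 11.742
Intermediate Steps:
B = 7391/3273 (B = (23060 + 13895)/(-4909 + 21274) = 36955/16365 = 36955*(1/16365) = 7391/3273 ≈ 2.2582)
n(a(y), H(15)) - B = 14 - 1*7391/3273 = 14 - 7391/3273 = 38431/3273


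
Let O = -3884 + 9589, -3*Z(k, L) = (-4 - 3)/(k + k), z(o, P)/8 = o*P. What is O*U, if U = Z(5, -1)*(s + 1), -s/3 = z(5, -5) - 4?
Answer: 4896031/6 ≈ 8.1601e+5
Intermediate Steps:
z(o, P) = 8*P*o (z(o, P) = 8*(o*P) = 8*(P*o) = 8*P*o)
Z(k, L) = 7/(6*k) (Z(k, L) = -(-4 - 3)/(3*(k + k)) = -(-7)/(3*(2*k)) = -(-7)*1/(2*k)/3 = -(-7)/(6*k) = 7/(6*k))
s = 612 (s = -3*(8*(-5)*5 - 4) = -3*(-200 - 4) = -3*(-204) = 612)
O = 5705
U = 4291/30 (U = ((7/6)/5)*(612 + 1) = ((7/6)*(⅕))*613 = (7/30)*613 = 4291/30 ≈ 143.03)
O*U = 5705*(4291/30) = 4896031/6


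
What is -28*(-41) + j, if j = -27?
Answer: 1121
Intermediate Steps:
-28*(-41) + j = -28*(-41) - 27 = 1148 - 27 = 1121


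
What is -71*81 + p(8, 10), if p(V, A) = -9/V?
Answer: -46017/8 ≈ -5752.1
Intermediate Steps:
-71*81 + p(8, 10) = -71*81 - 9/8 = -5751 - 9*⅛ = -5751 - 9/8 = -46017/8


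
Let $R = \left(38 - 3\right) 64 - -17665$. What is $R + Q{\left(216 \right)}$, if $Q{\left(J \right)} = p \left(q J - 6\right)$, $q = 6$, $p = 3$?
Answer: $23775$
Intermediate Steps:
$R = 19905$ ($R = 35 \cdot 64 + 17665 = 2240 + 17665 = 19905$)
$Q{\left(J \right)} = -18 + 18 J$ ($Q{\left(J \right)} = 3 \left(6 J - 6\right) = 3 \left(-6 + 6 J\right) = -18 + 18 J$)
$R + Q{\left(216 \right)} = 19905 + \left(-18 + 18 \cdot 216\right) = 19905 + \left(-18 + 3888\right) = 19905 + 3870 = 23775$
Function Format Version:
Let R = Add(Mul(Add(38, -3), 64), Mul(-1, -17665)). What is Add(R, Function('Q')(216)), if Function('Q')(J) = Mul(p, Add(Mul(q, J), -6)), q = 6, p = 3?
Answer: 23775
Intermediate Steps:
R = 19905 (R = Add(Mul(35, 64), 17665) = Add(2240, 17665) = 19905)
Function('Q')(J) = Add(-18, Mul(18, J)) (Function('Q')(J) = Mul(3, Add(Mul(6, J), -6)) = Mul(3, Add(-6, Mul(6, J))) = Add(-18, Mul(18, J)))
Add(R, Function('Q')(216)) = Add(19905, Add(-18, Mul(18, 216))) = Add(19905, Add(-18, 3888)) = Add(19905, 3870) = 23775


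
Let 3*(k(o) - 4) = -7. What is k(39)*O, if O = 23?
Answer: 115/3 ≈ 38.333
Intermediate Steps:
k(o) = 5/3 (k(o) = 4 + (⅓)*(-7) = 4 - 7/3 = 5/3)
k(39)*O = (5/3)*23 = 115/3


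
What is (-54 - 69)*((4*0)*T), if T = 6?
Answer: 0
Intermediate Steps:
(-54 - 69)*((4*0)*T) = (-54 - 69)*((4*0)*6) = -0*6 = -123*0 = 0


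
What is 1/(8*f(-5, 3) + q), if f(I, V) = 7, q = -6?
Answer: 1/50 ≈ 0.020000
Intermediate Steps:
1/(8*f(-5, 3) + q) = 1/(8*7 - 6) = 1/(56 - 6) = 1/50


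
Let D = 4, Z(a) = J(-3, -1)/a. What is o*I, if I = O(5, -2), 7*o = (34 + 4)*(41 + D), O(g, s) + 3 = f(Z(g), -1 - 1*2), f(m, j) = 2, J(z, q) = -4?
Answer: -1710/7 ≈ -244.29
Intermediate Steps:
Z(a) = -4/a
O(g, s) = -1 (O(g, s) = -3 + 2 = -1)
o = 1710/7 (o = ((34 + 4)*(41 + 4))/7 = (38*45)/7 = (1/7)*1710 = 1710/7 ≈ 244.29)
I = -1
o*I = (1710/7)*(-1) = -1710/7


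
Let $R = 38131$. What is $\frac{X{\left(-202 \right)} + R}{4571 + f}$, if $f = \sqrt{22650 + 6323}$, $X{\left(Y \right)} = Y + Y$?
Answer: $\frac{24635731}{2980724} - \frac{37727 \sqrt{28973}}{20865068} \approx 7.9572$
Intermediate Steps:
$X{\left(Y \right)} = 2 Y$
$f = \sqrt{28973} \approx 170.21$
$\frac{X{\left(-202 \right)} + R}{4571 + f} = \frac{2 \left(-202\right) + 38131}{4571 + \sqrt{28973}} = \frac{-404 + 38131}{4571 + \sqrt{28973}} = \frac{37727}{4571 + \sqrt{28973}}$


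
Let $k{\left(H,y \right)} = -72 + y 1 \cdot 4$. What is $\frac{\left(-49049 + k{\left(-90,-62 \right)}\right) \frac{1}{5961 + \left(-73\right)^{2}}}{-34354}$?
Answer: $\frac{49369}{387856660} \approx 0.00012729$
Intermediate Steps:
$k{\left(H,y \right)} = -72 + 4 y$ ($k{\left(H,y \right)} = -72 + y 4 = -72 + 4 y$)
$\frac{\left(-49049 + k{\left(-90,-62 \right)}\right) \frac{1}{5961 + \left(-73\right)^{2}}}{-34354} = \frac{\left(-49049 + \left(-72 + 4 \left(-62\right)\right)\right) \frac{1}{5961 + \left(-73\right)^{2}}}{-34354} = \frac{-49049 - 320}{5961 + 5329} \left(- \frac{1}{34354}\right) = \frac{-49049 - 320}{11290} \left(- \frac{1}{34354}\right) = \left(-49369\right) \frac{1}{11290} \left(- \frac{1}{34354}\right) = \left(- \frac{49369}{11290}\right) \left(- \frac{1}{34354}\right) = \frac{49369}{387856660}$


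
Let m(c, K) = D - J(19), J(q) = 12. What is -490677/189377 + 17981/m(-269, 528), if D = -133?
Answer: -3476336002/27459665 ≈ -126.60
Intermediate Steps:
m(c, K) = -145 (m(c, K) = -133 - 1*12 = -133 - 12 = -145)
-490677/189377 + 17981/m(-269, 528) = -490677/189377 + 17981/(-145) = -490677*1/189377 + 17981*(-1/145) = -490677/189377 - 17981/145 = -3476336002/27459665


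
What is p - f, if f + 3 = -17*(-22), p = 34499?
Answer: 34128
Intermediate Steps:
f = 371 (f = -3 - 17*(-22) = -3 + 374 = 371)
p - f = 34499 - 1*371 = 34499 - 371 = 34128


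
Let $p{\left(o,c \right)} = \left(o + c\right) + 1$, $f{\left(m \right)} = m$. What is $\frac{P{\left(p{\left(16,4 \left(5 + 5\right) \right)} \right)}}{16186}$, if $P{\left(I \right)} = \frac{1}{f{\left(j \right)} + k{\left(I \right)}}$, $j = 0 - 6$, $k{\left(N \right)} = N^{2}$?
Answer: $\frac{1}{52491198} \approx 1.9051 \cdot 10^{-8}$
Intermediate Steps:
$j = -6$
$p{\left(o,c \right)} = 1 + c + o$ ($p{\left(o,c \right)} = \left(c + o\right) + 1 = 1 + c + o$)
$P{\left(I \right)} = \frac{1}{-6 + I^{2}}$
$\frac{P{\left(p{\left(16,4 \left(5 + 5\right) \right)} \right)}}{16186} = \frac{1}{\left(-6 + \left(1 + 4 \left(5 + 5\right) + 16\right)^{2}\right) 16186} = \frac{1}{-6 + \left(1 + 4 \cdot 10 + 16\right)^{2}} \cdot \frac{1}{16186} = \frac{1}{-6 + \left(1 + 40 + 16\right)^{2}} \cdot \frac{1}{16186} = \frac{1}{-6 + 57^{2}} \cdot \frac{1}{16186} = \frac{1}{-6 + 3249} \cdot \frac{1}{16186} = \frac{1}{3243} \cdot \frac{1}{16186} = \frac{1}{52491198}$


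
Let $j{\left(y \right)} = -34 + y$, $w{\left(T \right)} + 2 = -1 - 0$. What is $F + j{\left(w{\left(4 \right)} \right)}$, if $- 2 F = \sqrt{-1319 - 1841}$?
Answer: $-37 - i \sqrt{790} \approx -37.0 - 28.107 i$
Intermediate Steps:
$w{\left(T \right)} = -3$ ($w{\left(T \right)} = -2 - 1 = -3$)
$F = - i \sqrt{790}$ ($F = - \frac{\sqrt{-1319 - 1841}}{2} = - \frac{\sqrt{-3160}}{2} = - \frac{2 i \sqrt{790}}{2} = - i \sqrt{790} \approx - 28.107 i$)
$F + j{\left(w{\left(4 \right)} \right)} = - i \sqrt{790} - 37 = -37 - i \sqrt{790}$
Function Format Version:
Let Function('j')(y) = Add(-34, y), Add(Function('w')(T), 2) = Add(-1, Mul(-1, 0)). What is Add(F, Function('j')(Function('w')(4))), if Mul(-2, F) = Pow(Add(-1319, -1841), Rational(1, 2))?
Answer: Add(-37, Mul(-1, I, Pow(790, Rational(1, 2)))) ≈ Add(-37.000, Mul(-28.107, I))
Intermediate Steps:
Function('w')(T) = -3 (Function('w')(T) = Add(-2, Add(-1, Mul(-1, 0))) = Add(-2, Add(-1, 0)) = Add(-2, -1) = -3)
F = Mul(-1, I, Pow(790, Rational(1, 2))) (F = Mul(Rational(-1, 2), Pow(Add(-1319, -1841), Rational(1, 2))) = Mul(Rational(-1, 2), Pow(-3160, Rational(1, 2))) = Mul(Rational(-1, 2), Mul(2, I, Pow(790, Rational(1, 2)))) = Mul(-1, I, Pow(790, Rational(1, 2))) ≈ Mul(-28.107, I))
Add(F, Function('j')(Function('w')(4))) = Add(Mul(-1, I, Pow(790, Rational(1, 2))), Add(-34, -3)) = Add(Mul(-1, I, Pow(790, Rational(1, 2))), -37) = Add(-37, Mul(-1, I, Pow(790, Rational(1, 2))))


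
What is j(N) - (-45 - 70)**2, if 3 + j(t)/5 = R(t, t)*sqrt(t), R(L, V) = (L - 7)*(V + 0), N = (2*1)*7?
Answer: -13240 + 490*sqrt(14) ≈ -11407.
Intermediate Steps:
N = 14 (N = 2*7 = 14)
R(L, V) = V*(-7 + L) (R(L, V) = (-7 + L)*V = V*(-7 + L))
j(t) = -15 + 5*t**(3/2)*(-7 + t) (j(t) = -15 + 5*((t*(-7 + t))*sqrt(t)) = -15 + 5*(t**(3/2)*(-7 + t)) = -15 + 5*t**(3/2)*(-7 + t))
j(N) - (-45 - 70)**2 = (-15 + 5*14**(3/2)*(-7 + 14)) - (-45 - 70)**2 = (-15 + 5*(14*sqrt(14))*7) - 1*(-115)**2 = (-15 + 490*sqrt(14)) - 1*13225 = (-15 + 490*sqrt(14)) - 13225 = -13240 + 490*sqrt(14)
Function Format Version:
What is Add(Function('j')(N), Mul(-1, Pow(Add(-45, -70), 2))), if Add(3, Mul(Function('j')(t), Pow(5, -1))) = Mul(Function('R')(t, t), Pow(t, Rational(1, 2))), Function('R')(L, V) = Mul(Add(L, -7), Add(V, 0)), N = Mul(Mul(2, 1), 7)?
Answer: Add(-13240, Mul(490, Pow(14, Rational(1, 2)))) ≈ -11407.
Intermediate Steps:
N = 14 (N = Mul(2, 7) = 14)
Function('R')(L, V) = Mul(V, Add(-7, L)) (Function('R')(L, V) = Mul(Add(-7, L), V) = Mul(V, Add(-7, L)))
Function('j')(t) = Add(-15, Mul(5, Pow(t, Rational(3, 2)), Add(-7, t))) (Function('j')(t) = Add(-15, Mul(5, Mul(Mul(t, Add(-7, t)), Pow(t, Rational(1, 2))))) = Add(-15, Mul(5, Mul(Pow(t, Rational(3, 2)), Add(-7, t)))) = Add(-15, Mul(5, Pow(t, Rational(3, 2)), Add(-7, t))))
Add(Function('j')(N), Mul(-1, Pow(Add(-45, -70), 2))) = Add(Add(-15, Mul(5, Pow(14, Rational(3, 2)), Add(-7, 14))), Mul(-1, Pow(Add(-45, -70), 2))) = Add(Add(-15, Mul(5, Mul(14, Pow(14, Rational(1, 2))), 7)), Mul(-1, Pow(-115, 2))) = Add(Add(-15, Mul(490, Pow(14, Rational(1, 2)))), Mul(-1, 13225)) = Add(Add(-15, Mul(490, Pow(14, Rational(1, 2)))), -13225) = Add(-13240, Mul(490, Pow(14, Rational(1, 2))))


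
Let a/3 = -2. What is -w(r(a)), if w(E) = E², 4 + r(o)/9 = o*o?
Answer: -82944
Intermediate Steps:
a = -6 (a = 3*(-2) = -6)
r(o) = -36 + 9*o² (r(o) = -36 + 9*(o*o) = -36 + 9*o²)
-w(r(a)) = -(-36 + 9*(-6)²)² = -(-36 + 9*36)² = -(-36 + 324)² = -1*288² = -1*82944 = -82944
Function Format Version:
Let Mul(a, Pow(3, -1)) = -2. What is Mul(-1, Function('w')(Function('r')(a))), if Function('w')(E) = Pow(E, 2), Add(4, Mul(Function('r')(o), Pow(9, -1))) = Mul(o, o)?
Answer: -82944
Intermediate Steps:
a = -6 (a = Mul(3, -2) = -6)
Function('r')(o) = Add(-36, Mul(9, Pow(o, 2))) (Function('r')(o) = Add(-36, Mul(9, Mul(o, o))) = Add(-36, Mul(9, Pow(o, 2))))
Mul(-1, Function('w')(Function('r')(a))) = Mul(-1, Pow(Add(-36, Mul(9, Pow(-6, 2))), 2)) = Mul(-1, Pow(Add(-36, Mul(9, 36)), 2)) = Mul(-1, Pow(Add(-36, 324), 2)) = Mul(-1, Pow(288, 2)) = Mul(-1, 82944) = -82944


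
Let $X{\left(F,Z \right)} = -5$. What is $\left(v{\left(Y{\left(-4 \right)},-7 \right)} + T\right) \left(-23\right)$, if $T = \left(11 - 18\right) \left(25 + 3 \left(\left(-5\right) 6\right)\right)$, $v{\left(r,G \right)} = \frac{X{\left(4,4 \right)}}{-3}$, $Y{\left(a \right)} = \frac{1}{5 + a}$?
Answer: $- \frac{31510}{3} \approx -10503.0$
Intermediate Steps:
$v{\left(r,G \right)} = \frac{5}{3}$ ($v{\left(r,G \right)} = - \frac{5}{-3} = \left(-5\right) \left(- \frac{1}{3}\right) = \frac{5}{3}$)
$T = 455$ ($T = - 7 \left(25 + 3 \left(-30\right)\right) = - 7 \left(25 - 90\right) = \left(-7\right) \left(-65\right) = 455$)
$\left(v{\left(Y{\left(-4 \right)},-7 \right)} + T\right) \left(-23\right) = \left(\frac{5}{3} + 455\right) \left(-23\right) = \frac{1370}{3} \left(-23\right) = - \frac{31510}{3}$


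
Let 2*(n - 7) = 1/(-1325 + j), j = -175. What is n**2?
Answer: 440958001/9000000 ≈ 48.995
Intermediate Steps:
n = 20999/3000 (n = 7 + 1/(2*(-1325 - 175)) = 7 + (1/2)/(-1500) = 7 + (1/2)*(-1/1500) = 7 - 1/3000 = 20999/3000 ≈ 6.9997)
n**2 = (20999/3000)**2 = 440958001/9000000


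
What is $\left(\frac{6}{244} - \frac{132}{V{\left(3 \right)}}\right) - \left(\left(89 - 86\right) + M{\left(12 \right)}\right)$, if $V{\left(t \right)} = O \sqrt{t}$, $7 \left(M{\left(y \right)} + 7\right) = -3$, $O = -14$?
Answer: $\frac{3803}{854} + \frac{22 \sqrt{3}}{7} \approx 9.8967$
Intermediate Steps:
$M{\left(y \right)} = - \frac{52}{7}$ ($M{\left(y \right)} = -7 + \frac{1}{7} \left(-3\right) = -7 - \frac{3}{7} = - \frac{52}{7}$)
$V{\left(t \right)} = - 14 \sqrt{t}$
$\left(\frac{6}{244} - \frac{132}{V{\left(3 \right)}}\right) - \left(\left(89 - 86\right) + M{\left(12 \right)}\right) = \left(\frac{6}{244} - \frac{132}{\left(-14\right) \sqrt{3}}\right) - \left(\left(89 - 86\right) - \frac{52}{7}\right) = \left(6 \cdot \frac{1}{244} - 132 \left(- \frac{\sqrt{3}}{42}\right)\right) - \left(3 - \frac{52}{7}\right) = \left(\frac{3}{122} + \frac{22 \sqrt{3}}{7}\right) - - \frac{31}{7} = \left(\frac{3}{122} + \frac{22 \sqrt{3}}{7}\right) + \frac{31}{7} = \frac{3803}{854} + \frac{22 \sqrt{3}}{7}$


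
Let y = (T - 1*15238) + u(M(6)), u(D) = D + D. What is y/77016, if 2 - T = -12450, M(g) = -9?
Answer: -701/19254 ≈ -0.036408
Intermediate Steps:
T = 12452 (T = 2 - 1*(-12450) = 2 + 12450 = 12452)
u(D) = 2*D
y = -2804 (y = (12452 - 1*15238) + 2*(-9) = (12452 - 15238) - 18 = -2786 - 18 = -2804)
y/77016 = -2804/77016 = -2804*1/77016 = -701/19254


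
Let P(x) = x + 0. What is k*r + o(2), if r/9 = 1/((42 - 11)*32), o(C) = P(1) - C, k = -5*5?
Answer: -1217/992 ≈ -1.2268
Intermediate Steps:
P(x) = x
k = -25
o(C) = 1 - C
r = 9/992 (r = 9*(1/((42 - 11)*32)) = 9*((1/32)/31) = 9*((1/31)*(1/32)) = 9*(1/992) = 9/992 ≈ 0.0090726)
k*r + o(2) = -25*9/992 + (1 - 1*2) = -225/992 + (1 - 2) = -225/992 - 1 = -1217/992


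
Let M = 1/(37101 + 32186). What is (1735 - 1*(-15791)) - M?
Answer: 1214323961/69287 ≈ 17526.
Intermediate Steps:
M = 1/69287 ≈ 1.4433e-5
(1735 - 1*(-15791)) - M = (1735 - 1*(-15791)) - 1*1/69287 = (1735 + 15791) - 1/69287 = 17526 - 1/69287 = 1214323961/69287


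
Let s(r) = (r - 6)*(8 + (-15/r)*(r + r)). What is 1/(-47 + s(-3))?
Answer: 1/151 ≈ 0.0066225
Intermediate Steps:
s(r) = 132 - 22*r (s(r) = (-6 + r)*(8 + (-15/r)*(2*r)) = (-6 + r)*(8 - 30) = (-6 + r)*(-22) = 132 - 22*r)
1/(-47 + s(-3)) = 1/(-47 + (132 - 22*(-3))) = 1/(-47 + (132 + 66)) = 1/(-47 + 198) = 1/151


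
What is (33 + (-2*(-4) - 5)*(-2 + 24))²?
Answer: 9801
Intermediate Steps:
(33 + (-2*(-4) - 5)*(-2 + 24))² = (33 + (8 - 5)*22)² = (33 + 3*22)² = (33 + 66)² = 99² = 9801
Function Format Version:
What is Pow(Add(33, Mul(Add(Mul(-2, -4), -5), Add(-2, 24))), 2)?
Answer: 9801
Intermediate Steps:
Pow(Add(33, Mul(Add(Mul(-2, -4), -5), Add(-2, 24))), 2) = Pow(Add(33, Mul(Add(8, -5), 22)), 2) = Pow(Add(33, Mul(3, 22)), 2) = Pow(Add(33, 66), 2) = Pow(99, 2) = 9801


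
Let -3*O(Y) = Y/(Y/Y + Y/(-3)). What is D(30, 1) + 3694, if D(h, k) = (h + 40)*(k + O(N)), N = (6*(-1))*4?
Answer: 34436/9 ≈ 3826.2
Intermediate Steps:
N = -24 (N = -6*4 = -24)
O(Y) = -Y/(3*(1 - Y/3)) (O(Y) = -Y/(3*(Y/Y + Y/(-3))) = -Y/(3*(1 + Y*(-⅓))) = -Y/(3*(1 - Y/3)))
D(h, k) = (40 + h)*(8/9 + k) (D(h, k) = (h + 40)*(k - 24/(-3 - 24)) = (40 + h)*(k - 24/(-27)) = (40 + h)*(k - 24*(-1/27)) = (40 + h)*(k + 8/9) = (40 + h)*(8/9 + k))
D(30, 1) + 3694 = (320/9 + 40*1 + (8/9)*30 + 30*1) + 3694 = (320/9 + 40 + 80/3 + 30) + 3694 = 1190/9 + 3694 = 34436/9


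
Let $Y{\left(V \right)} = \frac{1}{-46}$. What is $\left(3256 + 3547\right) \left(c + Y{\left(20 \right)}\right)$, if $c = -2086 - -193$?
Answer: $- \frac{592398437}{46} \approx -1.2878 \cdot 10^{7}$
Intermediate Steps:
$Y{\left(V \right)} = - \frac{1}{46}$
$c = -1893$ ($c = -2086 + 193 = -1893$)
$\left(3256 + 3547\right) \left(c + Y{\left(20 \right)}\right) = \left(3256 + 3547\right) \left(-1893 - \frac{1}{46}\right) = 6803 \left(- \frac{87079}{46}\right) = - \frac{592398437}{46}$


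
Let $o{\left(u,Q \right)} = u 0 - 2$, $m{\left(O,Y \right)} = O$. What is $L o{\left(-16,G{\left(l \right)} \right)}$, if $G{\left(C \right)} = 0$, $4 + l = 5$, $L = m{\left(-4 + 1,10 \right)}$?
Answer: $6$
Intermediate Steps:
$L = -3$ ($L = -4 + 1 = -3$)
$l = 1$ ($l = -4 + 5 = 1$)
$o{\left(u,Q \right)} = -2$ ($o{\left(u,Q \right)} = 0 - 2 = -2$)
$L o{\left(-16,G{\left(l \right)} \right)} = \left(-3\right) \left(-2\right) = 6$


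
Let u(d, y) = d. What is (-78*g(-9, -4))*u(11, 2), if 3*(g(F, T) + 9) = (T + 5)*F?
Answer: 10296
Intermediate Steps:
g(F, T) = -9 + F*(5 + T)/3 (g(F, T) = -9 + ((T + 5)*F)/3 = -9 + ((5 + T)*F)/3 = -9 + (F*(5 + T))/3 = -9 + F*(5 + T)/3)
(-78*g(-9, -4))*u(11, 2) = -78*(-9 + (5/3)*(-9) + (⅓)*(-9)*(-4))*11 = -78*(-9 - 15 + 12)*11 = -78*(-12)*11 = 936*11 = 10296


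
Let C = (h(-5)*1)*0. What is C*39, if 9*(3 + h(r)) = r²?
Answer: 0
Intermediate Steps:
h(r) = -3 + r²/9
C = 0 (C = ((-3 + (⅑)*(-5)²)*1)*0 = ((-3 + (⅑)*25)*1)*0 = ((-3 + 25/9)*1)*0 = -2/9*1*0 = -2/9*0 = 0)
C*39 = 0*39 = 0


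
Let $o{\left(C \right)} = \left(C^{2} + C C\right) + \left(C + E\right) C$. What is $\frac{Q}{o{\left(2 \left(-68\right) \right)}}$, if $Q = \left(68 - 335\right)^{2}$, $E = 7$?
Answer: $\frac{71289}{54536} \approx 1.3072$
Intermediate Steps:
$Q = 71289$ ($Q = \left(-267\right)^{2} = 71289$)
$o{\left(C \right)} = 2 C^{2} + C \left(7 + C\right)$ ($o{\left(C \right)} = \left(C^{2} + C C\right) + \left(C + 7\right) C = \left(C^{2} + C^{2}\right) + \left(7 + C\right) C = 2 C^{2} + C \left(7 + C\right)$)
$\frac{Q}{o{\left(2 \left(-68\right) \right)}} = \frac{71289}{2 \left(-68\right) \left(7 + 3 \cdot 2 \left(-68\right)\right)} = \frac{71289}{\left(-136\right) \left(7 + 3 \left(-136\right)\right)} = \frac{71289}{\left(-136\right) \left(7 - 408\right)} = \frac{71289}{\left(-136\right) \left(-401\right)} = \frac{71289}{54536}$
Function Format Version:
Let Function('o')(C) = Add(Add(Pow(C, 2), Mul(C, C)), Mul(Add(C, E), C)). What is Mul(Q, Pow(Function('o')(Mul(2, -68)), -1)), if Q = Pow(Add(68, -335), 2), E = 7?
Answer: Rational(71289, 54536) ≈ 1.3072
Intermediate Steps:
Q = 71289 (Q = Pow(-267, 2) = 71289)
Function('o')(C) = Add(Mul(2, Pow(C, 2)), Mul(C, Add(7, C))) (Function('o')(C) = Add(Add(Pow(C, 2), Mul(C, C)), Mul(Add(C, 7), C)) = Add(Add(Pow(C, 2), Pow(C, 2)), Mul(Add(7, C), C)) = Add(Mul(2, Pow(C, 2)), Mul(C, Add(7, C))))
Mul(Q, Pow(Function('o')(Mul(2, -68)), -1)) = Mul(71289, Pow(Mul(Mul(2, -68), Add(7, Mul(3, Mul(2, -68)))), -1)) = Mul(71289, Pow(Mul(-136, Add(7, Mul(3, -136))), -1)) = Mul(71289, Pow(Mul(-136, Add(7, -408)), -1)) = Mul(71289, Pow(Mul(-136, -401), -1)) = Mul(71289, Pow(54536, -1)) = Mul(71289, Rational(1, 54536)) = Rational(71289, 54536)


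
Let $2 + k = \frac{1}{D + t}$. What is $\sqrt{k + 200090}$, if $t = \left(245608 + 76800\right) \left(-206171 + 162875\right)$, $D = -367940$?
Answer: $\frac{\sqrt{9747452226541265660679631}}{6979672354} \approx 447.31$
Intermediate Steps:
$t = -13958976768$ ($t = 322408 \left(-43296\right) = -13958976768$)
$k = - \frac{27918689417}{13959344708}$ ($k = -2 + \frac{1}{-367940 - 13958976768} = -2 + \frac{1}{-13959344708} = -2 - \frac{1}{13959344708} = - \frac{27918689417}{13959344708} \approx -2.0$)
$\sqrt{k + 200090} = \sqrt{- \frac{27918689417}{13959344708} + 200090} = \sqrt{\frac{2793097363934303}{13959344708}} = \frac{\sqrt{9747452226541265660679631}}{6979672354}$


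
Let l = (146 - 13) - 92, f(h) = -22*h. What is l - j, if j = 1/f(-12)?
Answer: 10823/264 ≈ 40.996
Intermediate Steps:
l = 41 (l = 133 - 92 = 41)
j = 1/264 (j = 1/(-22*(-12)) = 1/264 ≈ 0.0037879)
l - j = 41 - 1*1/264 = 41 - 1/264 = 10823/264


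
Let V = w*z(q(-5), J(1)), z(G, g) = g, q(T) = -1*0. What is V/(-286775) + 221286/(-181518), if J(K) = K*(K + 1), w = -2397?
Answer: -10431515893/8675804075 ≈ -1.2024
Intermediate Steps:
J(K) = K*(1 + K)
q(T) = 0
V = -4794 (V = -2397*(1 + 1) = -2397*2 = -4794)
V/(-286775) + 221286/(-181518) = -4794/(-286775) + 221286/(-181518) = -4794*(-1/286775) + 221286*(-1/181518) = 4794/286775 - 36881/30253 = -10431515893/8675804075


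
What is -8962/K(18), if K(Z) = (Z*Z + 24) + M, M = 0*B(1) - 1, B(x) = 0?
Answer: -8962/347 ≈ -25.827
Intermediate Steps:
M = -1 (M = 0*0 - 1 = 0 - 1 = -1)
K(Z) = 23 + Z² (K(Z) = (Z*Z + 24) - 1 = (Z² + 24) - 1 = (24 + Z²) - 1 = 23 + Z²)
-8962/K(18) = -8962/(23 + 18²) = -8962/(23 + 324) = -8962/347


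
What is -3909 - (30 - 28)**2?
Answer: -3913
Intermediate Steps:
-3909 - (30 - 28)**2 = -3909 - 1*2**2 = -3909 - 1*4 = -3909 - 4 = -3913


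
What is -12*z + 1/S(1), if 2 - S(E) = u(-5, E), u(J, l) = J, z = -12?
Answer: 1009/7 ≈ 144.14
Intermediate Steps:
S(E) = 7 (S(E) = 2 - 1*(-5) = 2 + 5 = 7)
-12*z + 1/S(1) = -12*(-12) + 1/7 = 144 + ⅐ = 1009/7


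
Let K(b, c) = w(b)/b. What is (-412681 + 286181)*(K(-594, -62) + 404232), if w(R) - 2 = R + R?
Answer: -1380661215500/27 ≈ -5.1136e+10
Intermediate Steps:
w(R) = 2 + 2*R (w(R) = 2 + (R + R) = 2 + 2*R)
K(b, c) = (2 + 2*b)/b
(-412681 + 286181)*(K(-594, -62) + 404232) = (-412681 + 286181)*((2 + 2/(-594)) + 404232) = -126500*((2 + 2*(-1/594)) + 404232) = -126500*((2 - 1/297) + 404232) = -126500*(593/297 + 404232) = -126500*120057497/297 = -1380661215500/27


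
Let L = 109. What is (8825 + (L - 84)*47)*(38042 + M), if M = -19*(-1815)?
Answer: 725270000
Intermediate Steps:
M = 34485
(8825 + (L - 84)*47)*(38042 + M) = (8825 + (109 - 84)*47)*(38042 + 34485) = (8825 + 25*47)*72527 = (8825 + 1175)*72527 = 10000*72527 = 725270000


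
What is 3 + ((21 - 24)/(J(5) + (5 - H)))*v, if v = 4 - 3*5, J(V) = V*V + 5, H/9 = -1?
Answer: 15/4 ≈ 3.7500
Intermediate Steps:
H = -9 (H = 9*(-1) = -9)
J(V) = 5 + V**2 (J(V) = V**2 + 5 = 5 + V**2)
v = -11 (v = 4 - 15 = -11)
3 + ((21 - 24)/(J(5) + (5 - H)))*v = 3 + ((21 - 24)/((5 + 5**2) + (5 - 1*(-9))))*(-11) = 3 - 3/((5 + 25) + (5 + 9))*(-11) = 3 - 3/(30 + 14)*(-11) = 3 - 3/44*(-11) = 3 + 3/4 = 15/4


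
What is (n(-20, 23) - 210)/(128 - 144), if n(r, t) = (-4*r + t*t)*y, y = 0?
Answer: 105/8 ≈ 13.125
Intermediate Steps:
n(r, t) = 0 (n(r, t) = (-4*r + t*t)*0 = (-4*r + t²)*0 = (t² - 4*r)*0 = 0)
(n(-20, 23) - 210)/(128 - 144) = (0 - 210)/(128 - 144) = -210/(-16) = -210*(-1/16) = 105/8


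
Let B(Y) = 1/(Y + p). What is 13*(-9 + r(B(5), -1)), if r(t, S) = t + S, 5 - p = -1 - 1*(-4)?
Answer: -897/7 ≈ -128.14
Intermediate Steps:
p = 2 (p = 5 - (-1 - 1*(-4)) = 5 - (-1 + 4) = 5 - 1*3 = 5 - 3 = 2)
B(Y) = 1/(2 + Y) (B(Y) = 1/(Y + 2) = 1/(2 + Y))
r(t, S) = S + t
13*(-9 + r(B(5), -1)) = 13*(-9 + (-1 + 1/(2 + 5))) = 13*(-9 + (-1 + 1/7)) = 13*(-9 + (-1 + ⅐)) = 13*(-9 - 6/7) = 13*(-69/7) = -897/7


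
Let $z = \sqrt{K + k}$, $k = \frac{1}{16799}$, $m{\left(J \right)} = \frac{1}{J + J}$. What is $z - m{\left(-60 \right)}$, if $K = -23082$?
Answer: $\frac{1}{120} + \frac{i \sqrt{6513888131083}}{16799} \approx 0.0083333 + 151.93 i$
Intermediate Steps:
$m{\left(J \right)} = \frac{1}{2 J}$
$k = \frac{1}{16799} \approx 5.9527 \cdot 10^{-5}$
$z = \frac{i \sqrt{6513888131083}}{16799}$ ($z = \sqrt{-23082 + \frac{1}{16799}} = \sqrt{- \frac{387754517}{16799}} = \frac{i \sqrt{6513888131083}}{16799} \approx 151.93 i$)
$z - m{\left(-60 \right)} = \frac{i \sqrt{6513888131083}}{16799} - \frac{1}{2 \left(-60\right)} = \frac{i \sqrt{6513888131083}}{16799} - \frac{1}{2} \left(- \frac{1}{60}\right) = \frac{i \sqrt{6513888131083}}{16799} - - \frac{1}{120} = \frac{i \sqrt{6513888131083}}{16799} + \frac{1}{120} = \frac{1}{120} + \frac{i \sqrt{6513888131083}}{16799}$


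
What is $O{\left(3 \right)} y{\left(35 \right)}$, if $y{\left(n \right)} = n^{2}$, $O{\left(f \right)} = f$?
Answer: $3675$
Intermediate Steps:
$O{\left(3 \right)} y{\left(35 \right)} = 3 \cdot 35^{2} = 3 \cdot 1225 = 3675$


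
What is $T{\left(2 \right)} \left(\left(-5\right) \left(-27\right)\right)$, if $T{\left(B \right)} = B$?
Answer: $270$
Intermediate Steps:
$T{\left(2 \right)} \left(\left(-5\right) \left(-27\right)\right) = 2 \left(\left(-5\right) \left(-27\right)\right) = 2 \cdot 135 = 270$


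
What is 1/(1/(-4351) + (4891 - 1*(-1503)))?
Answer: 4351/27820293 ≈ 0.00015640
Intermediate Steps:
1/(1/(-4351) + (4891 - 1*(-1503))) = 1/(-1/4351 + (4891 + 1503)) = 1/(-1/4351 + 6394) = 1/(27820293/4351) = 4351/27820293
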